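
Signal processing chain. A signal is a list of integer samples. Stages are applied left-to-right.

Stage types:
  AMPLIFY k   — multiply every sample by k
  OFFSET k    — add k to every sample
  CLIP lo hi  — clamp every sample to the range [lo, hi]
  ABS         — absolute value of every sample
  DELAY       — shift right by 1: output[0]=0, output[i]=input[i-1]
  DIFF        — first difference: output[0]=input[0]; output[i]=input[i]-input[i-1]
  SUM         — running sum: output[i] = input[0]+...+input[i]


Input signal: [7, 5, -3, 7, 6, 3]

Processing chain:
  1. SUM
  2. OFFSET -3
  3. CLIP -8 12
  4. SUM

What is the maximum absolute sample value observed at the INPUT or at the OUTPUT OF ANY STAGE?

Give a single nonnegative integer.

Answer: 55

Derivation:
Input: [7, 5, -3, 7, 6, 3] (max |s|=7)
Stage 1 (SUM): sum[0..0]=7, sum[0..1]=12, sum[0..2]=9, sum[0..3]=16, sum[0..4]=22, sum[0..5]=25 -> [7, 12, 9, 16, 22, 25] (max |s|=25)
Stage 2 (OFFSET -3): 7+-3=4, 12+-3=9, 9+-3=6, 16+-3=13, 22+-3=19, 25+-3=22 -> [4, 9, 6, 13, 19, 22] (max |s|=22)
Stage 3 (CLIP -8 12): clip(4,-8,12)=4, clip(9,-8,12)=9, clip(6,-8,12)=6, clip(13,-8,12)=12, clip(19,-8,12)=12, clip(22,-8,12)=12 -> [4, 9, 6, 12, 12, 12] (max |s|=12)
Stage 4 (SUM): sum[0..0]=4, sum[0..1]=13, sum[0..2]=19, sum[0..3]=31, sum[0..4]=43, sum[0..5]=55 -> [4, 13, 19, 31, 43, 55] (max |s|=55)
Overall max amplitude: 55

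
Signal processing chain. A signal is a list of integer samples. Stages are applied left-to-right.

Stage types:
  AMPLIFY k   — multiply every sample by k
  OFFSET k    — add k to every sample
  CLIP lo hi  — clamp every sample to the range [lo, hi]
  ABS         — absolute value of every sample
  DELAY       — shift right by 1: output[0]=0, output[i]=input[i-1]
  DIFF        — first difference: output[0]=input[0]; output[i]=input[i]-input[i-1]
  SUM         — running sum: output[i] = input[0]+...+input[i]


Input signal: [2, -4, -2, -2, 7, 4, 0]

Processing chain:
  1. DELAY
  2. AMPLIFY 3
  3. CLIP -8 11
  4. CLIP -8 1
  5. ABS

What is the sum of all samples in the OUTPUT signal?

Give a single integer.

Input: [2, -4, -2, -2, 7, 4, 0]
Stage 1 (DELAY): [0, 2, -4, -2, -2, 7, 4] = [0, 2, -4, -2, -2, 7, 4] -> [0, 2, -4, -2, -2, 7, 4]
Stage 2 (AMPLIFY 3): 0*3=0, 2*3=6, -4*3=-12, -2*3=-6, -2*3=-6, 7*3=21, 4*3=12 -> [0, 6, -12, -6, -6, 21, 12]
Stage 3 (CLIP -8 11): clip(0,-8,11)=0, clip(6,-8,11)=6, clip(-12,-8,11)=-8, clip(-6,-8,11)=-6, clip(-6,-8,11)=-6, clip(21,-8,11)=11, clip(12,-8,11)=11 -> [0, 6, -8, -6, -6, 11, 11]
Stage 4 (CLIP -8 1): clip(0,-8,1)=0, clip(6,-8,1)=1, clip(-8,-8,1)=-8, clip(-6,-8,1)=-6, clip(-6,-8,1)=-6, clip(11,-8,1)=1, clip(11,-8,1)=1 -> [0, 1, -8, -6, -6, 1, 1]
Stage 5 (ABS): |0|=0, |1|=1, |-8|=8, |-6|=6, |-6|=6, |1|=1, |1|=1 -> [0, 1, 8, 6, 6, 1, 1]
Output sum: 23

Answer: 23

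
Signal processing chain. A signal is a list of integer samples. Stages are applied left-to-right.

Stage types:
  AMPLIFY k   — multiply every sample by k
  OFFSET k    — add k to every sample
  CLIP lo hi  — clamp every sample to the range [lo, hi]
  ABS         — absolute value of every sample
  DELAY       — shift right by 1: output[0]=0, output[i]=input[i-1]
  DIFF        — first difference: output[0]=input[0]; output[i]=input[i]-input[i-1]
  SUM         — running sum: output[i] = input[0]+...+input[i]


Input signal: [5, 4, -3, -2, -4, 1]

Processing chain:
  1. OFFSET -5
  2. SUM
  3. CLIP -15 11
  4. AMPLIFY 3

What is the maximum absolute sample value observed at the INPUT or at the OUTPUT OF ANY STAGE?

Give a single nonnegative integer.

Answer: 45

Derivation:
Input: [5, 4, -3, -2, -4, 1] (max |s|=5)
Stage 1 (OFFSET -5): 5+-5=0, 4+-5=-1, -3+-5=-8, -2+-5=-7, -4+-5=-9, 1+-5=-4 -> [0, -1, -8, -7, -9, -4] (max |s|=9)
Stage 2 (SUM): sum[0..0]=0, sum[0..1]=-1, sum[0..2]=-9, sum[0..3]=-16, sum[0..4]=-25, sum[0..5]=-29 -> [0, -1, -9, -16, -25, -29] (max |s|=29)
Stage 3 (CLIP -15 11): clip(0,-15,11)=0, clip(-1,-15,11)=-1, clip(-9,-15,11)=-9, clip(-16,-15,11)=-15, clip(-25,-15,11)=-15, clip(-29,-15,11)=-15 -> [0, -1, -9, -15, -15, -15] (max |s|=15)
Stage 4 (AMPLIFY 3): 0*3=0, -1*3=-3, -9*3=-27, -15*3=-45, -15*3=-45, -15*3=-45 -> [0, -3, -27, -45, -45, -45] (max |s|=45)
Overall max amplitude: 45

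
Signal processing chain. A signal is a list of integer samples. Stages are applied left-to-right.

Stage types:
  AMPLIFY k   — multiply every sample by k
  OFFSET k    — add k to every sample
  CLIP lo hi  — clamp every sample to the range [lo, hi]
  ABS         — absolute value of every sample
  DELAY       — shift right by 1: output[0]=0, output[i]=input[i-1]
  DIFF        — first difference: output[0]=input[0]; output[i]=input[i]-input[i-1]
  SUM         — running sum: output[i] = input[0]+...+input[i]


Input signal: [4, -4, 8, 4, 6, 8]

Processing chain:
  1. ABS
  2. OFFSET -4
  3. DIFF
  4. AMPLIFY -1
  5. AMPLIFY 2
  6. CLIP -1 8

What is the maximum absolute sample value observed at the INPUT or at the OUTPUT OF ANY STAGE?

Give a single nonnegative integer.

Input: [4, -4, 8, 4, 6, 8] (max |s|=8)
Stage 1 (ABS): |4|=4, |-4|=4, |8|=8, |4|=4, |6|=6, |8|=8 -> [4, 4, 8, 4, 6, 8] (max |s|=8)
Stage 2 (OFFSET -4): 4+-4=0, 4+-4=0, 8+-4=4, 4+-4=0, 6+-4=2, 8+-4=4 -> [0, 0, 4, 0, 2, 4] (max |s|=4)
Stage 3 (DIFF): s[0]=0, 0-0=0, 4-0=4, 0-4=-4, 2-0=2, 4-2=2 -> [0, 0, 4, -4, 2, 2] (max |s|=4)
Stage 4 (AMPLIFY -1): 0*-1=0, 0*-1=0, 4*-1=-4, -4*-1=4, 2*-1=-2, 2*-1=-2 -> [0, 0, -4, 4, -2, -2] (max |s|=4)
Stage 5 (AMPLIFY 2): 0*2=0, 0*2=0, -4*2=-8, 4*2=8, -2*2=-4, -2*2=-4 -> [0, 0, -8, 8, -4, -4] (max |s|=8)
Stage 6 (CLIP -1 8): clip(0,-1,8)=0, clip(0,-1,8)=0, clip(-8,-1,8)=-1, clip(8,-1,8)=8, clip(-4,-1,8)=-1, clip(-4,-1,8)=-1 -> [0, 0, -1, 8, -1, -1] (max |s|=8)
Overall max amplitude: 8

Answer: 8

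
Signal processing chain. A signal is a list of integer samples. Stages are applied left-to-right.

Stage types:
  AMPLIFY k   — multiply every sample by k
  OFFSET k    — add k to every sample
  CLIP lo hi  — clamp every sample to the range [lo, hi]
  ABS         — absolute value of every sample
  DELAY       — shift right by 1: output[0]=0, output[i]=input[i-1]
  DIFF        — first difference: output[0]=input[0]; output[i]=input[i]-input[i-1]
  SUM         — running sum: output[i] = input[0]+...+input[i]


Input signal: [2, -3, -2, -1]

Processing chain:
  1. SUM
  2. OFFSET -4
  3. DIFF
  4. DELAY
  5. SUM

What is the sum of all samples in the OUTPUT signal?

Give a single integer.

Answer: -14

Derivation:
Input: [2, -3, -2, -1]
Stage 1 (SUM): sum[0..0]=2, sum[0..1]=-1, sum[0..2]=-3, sum[0..3]=-4 -> [2, -1, -3, -4]
Stage 2 (OFFSET -4): 2+-4=-2, -1+-4=-5, -3+-4=-7, -4+-4=-8 -> [-2, -5, -7, -8]
Stage 3 (DIFF): s[0]=-2, -5--2=-3, -7--5=-2, -8--7=-1 -> [-2, -3, -2, -1]
Stage 4 (DELAY): [0, -2, -3, -2] = [0, -2, -3, -2] -> [0, -2, -3, -2]
Stage 5 (SUM): sum[0..0]=0, sum[0..1]=-2, sum[0..2]=-5, sum[0..3]=-7 -> [0, -2, -5, -7]
Output sum: -14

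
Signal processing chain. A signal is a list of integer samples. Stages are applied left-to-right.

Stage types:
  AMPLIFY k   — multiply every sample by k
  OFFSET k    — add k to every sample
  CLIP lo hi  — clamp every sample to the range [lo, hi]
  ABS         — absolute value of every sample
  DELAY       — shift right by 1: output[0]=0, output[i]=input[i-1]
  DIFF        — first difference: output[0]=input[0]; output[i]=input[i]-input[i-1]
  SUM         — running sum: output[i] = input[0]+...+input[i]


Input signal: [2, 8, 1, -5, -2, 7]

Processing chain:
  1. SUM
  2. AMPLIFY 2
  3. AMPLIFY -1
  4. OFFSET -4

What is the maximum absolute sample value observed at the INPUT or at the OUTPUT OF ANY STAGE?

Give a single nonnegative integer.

Answer: 26

Derivation:
Input: [2, 8, 1, -5, -2, 7] (max |s|=8)
Stage 1 (SUM): sum[0..0]=2, sum[0..1]=10, sum[0..2]=11, sum[0..3]=6, sum[0..4]=4, sum[0..5]=11 -> [2, 10, 11, 6, 4, 11] (max |s|=11)
Stage 2 (AMPLIFY 2): 2*2=4, 10*2=20, 11*2=22, 6*2=12, 4*2=8, 11*2=22 -> [4, 20, 22, 12, 8, 22] (max |s|=22)
Stage 3 (AMPLIFY -1): 4*-1=-4, 20*-1=-20, 22*-1=-22, 12*-1=-12, 8*-1=-8, 22*-1=-22 -> [-4, -20, -22, -12, -8, -22] (max |s|=22)
Stage 4 (OFFSET -4): -4+-4=-8, -20+-4=-24, -22+-4=-26, -12+-4=-16, -8+-4=-12, -22+-4=-26 -> [-8, -24, -26, -16, -12, -26] (max |s|=26)
Overall max amplitude: 26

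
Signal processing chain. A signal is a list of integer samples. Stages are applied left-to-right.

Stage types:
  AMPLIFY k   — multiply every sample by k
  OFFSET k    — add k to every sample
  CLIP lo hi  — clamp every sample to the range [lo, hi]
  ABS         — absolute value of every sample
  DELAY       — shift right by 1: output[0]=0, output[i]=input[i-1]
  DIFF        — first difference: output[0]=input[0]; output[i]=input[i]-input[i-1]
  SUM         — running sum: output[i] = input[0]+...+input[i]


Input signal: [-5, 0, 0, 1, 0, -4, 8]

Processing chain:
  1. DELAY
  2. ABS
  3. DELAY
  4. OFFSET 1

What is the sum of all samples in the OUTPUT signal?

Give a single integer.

Answer: 13

Derivation:
Input: [-5, 0, 0, 1, 0, -4, 8]
Stage 1 (DELAY): [0, -5, 0, 0, 1, 0, -4] = [0, -5, 0, 0, 1, 0, -4] -> [0, -5, 0, 0, 1, 0, -4]
Stage 2 (ABS): |0|=0, |-5|=5, |0|=0, |0|=0, |1|=1, |0|=0, |-4|=4 -> [0, 5, 0, 0, 1, 0, 4]
Stage 3 (DELAY): [0, 0, 5, 0, 0, 1, 0] = [0, 0, 5, 0, 0, 1, 0] -> [0, 0, 5, 0, 0, 1, 0]
Stage 4 (OFFSET 1): 0+1=1, 0+1=1, 5+1=6, 0+1=1, 0+1=1, 1+1=2, 0+1=1 -> [1, 1, 6, 1, 1, 2, 1]
Output sum: 13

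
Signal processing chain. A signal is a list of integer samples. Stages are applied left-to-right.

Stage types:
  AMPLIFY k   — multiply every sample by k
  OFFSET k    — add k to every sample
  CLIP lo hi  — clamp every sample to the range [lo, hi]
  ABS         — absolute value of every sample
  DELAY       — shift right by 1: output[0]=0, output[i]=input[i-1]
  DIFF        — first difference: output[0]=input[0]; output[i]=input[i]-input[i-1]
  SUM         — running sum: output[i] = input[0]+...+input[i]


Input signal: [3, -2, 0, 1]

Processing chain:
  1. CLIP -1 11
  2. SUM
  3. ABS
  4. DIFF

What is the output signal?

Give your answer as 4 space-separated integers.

Answer: 3 -1 0 1

Derivation:
Input: [3, -2, 0, 1]
Stage 1 (CLIP -1 11): clip(3,-1,11)=3, clip(-2,-1,11)=-1, clip(0,-1,11)=0, clip(1,-1,11)=1 -> [3, -1, 0, 1]
Stage 2 (SUM): sum[0..0]=3, sum[0..1]=2, sum[0..2]=2, sum[0..3]=3 -> [3, 2, 2, 3]
Stage 3 (ABS): |3|=3, |2|=2, |2|=2, |3|=3 -> [3, 2, 2, 3]
Stage 4 (DIFF): s[0]=3, 2-3=-1, 2-2=0, 3-2=1 -> [3, -1, 0, 1]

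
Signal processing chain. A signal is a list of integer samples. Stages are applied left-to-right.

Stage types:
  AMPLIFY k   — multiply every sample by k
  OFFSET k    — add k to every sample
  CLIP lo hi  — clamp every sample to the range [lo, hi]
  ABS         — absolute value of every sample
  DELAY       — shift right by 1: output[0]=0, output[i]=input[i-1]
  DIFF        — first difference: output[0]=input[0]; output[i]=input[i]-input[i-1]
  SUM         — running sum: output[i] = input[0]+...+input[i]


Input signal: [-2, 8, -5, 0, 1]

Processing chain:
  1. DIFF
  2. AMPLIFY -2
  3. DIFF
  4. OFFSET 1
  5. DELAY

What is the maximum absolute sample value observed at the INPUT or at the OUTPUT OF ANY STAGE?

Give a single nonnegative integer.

Input: [-2, 8, -5, 0, 1] (max |s|=8)
Stage 1 (DIFF): s[0]=-2, 8--2=10, -5-8=-13, 0--5=5, 1-0=1 -> [-2, 10, -13, 5, 1] (max |s|=13)
Stage 2 (AMPLIFY -2): -2*-2=4, 10*-2=-20, -13*-2=26, 5*-2=-10, 1*-2=-2 -> [4, -20, 26, -10, -2] (max |s|=26)
Stage 3 (DIFF): s[0]=4, -20-4=-24, 26--20=46, -10-26=-36, -2--10=8 -> [4, -24, 46, -36, 8] (max |s|=46)
Stage 4 (OFFSET 1): 4+1=5, -24+1=-23, 46+1=47, -36+1=-35, 8+1=9 -> [5, -23, 47, -35, 9] (max |s|=47)
Stage 5 (DELAY): [0, 5, -23, 47, -35] = [0, 5, -23, 47, -35] -> [0, 5, -23, 47, -35] (max |s|=47)
Overall max amplitude: 47

Answer: 47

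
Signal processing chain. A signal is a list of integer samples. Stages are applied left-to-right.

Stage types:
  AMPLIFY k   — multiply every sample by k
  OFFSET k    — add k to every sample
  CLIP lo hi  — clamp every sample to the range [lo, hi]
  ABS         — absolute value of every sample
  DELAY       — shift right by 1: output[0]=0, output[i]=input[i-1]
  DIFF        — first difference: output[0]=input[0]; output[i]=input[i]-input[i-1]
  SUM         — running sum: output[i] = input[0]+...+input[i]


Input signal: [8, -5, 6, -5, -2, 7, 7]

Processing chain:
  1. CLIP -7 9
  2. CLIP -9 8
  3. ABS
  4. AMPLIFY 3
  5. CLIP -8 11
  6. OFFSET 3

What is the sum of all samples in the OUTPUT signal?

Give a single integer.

Input: [8, -5, 6, -5, -2, 7, 7]
Stage 1 (CLIP -7 9): clip(8,-7,9)=8, clip(-5,-7,9)=-5, clip(6,-7,9)=6, clip(-5,-7,9)=-5, clip(-2,-7,9)=-2, clip(7,-7,9)=7, clip(7,-7,9)=7 -> [8, -5, 6, -5, -2, 7, 7]
Stage 2 (CLIP -9 8): clip(8,-9,8)=8, clip(-5,-9,8)=-5, clip(6,-9,8)=6, clip(-5,-9,8)=-5, clip(-2,-9,8)=-2, clip(7,-9,8)=7, clip(7,-9,8)=7 -> [8, -5, 6, -5, -2, 7, 7]
Stage 3 (ABS): |8|=8, |-5|=5, |6|=6, |-5|=5, |-2|=2, |7|=7, |7|=7 -> [8, 5, 6, 5, 2, 7, 7]
Stage 4 (AMPLIFY 3): 8*3=24, 5*3=15, 6*3=18, 5*3=15, 2*3=6, 7*3=21, 7*3=21 -> [24, 15, 18, 15, 6, 21, 21]
Stage 5 (CLIP -8 11): clip(24,-8,11)=11, clip(15,-8,11)=11, clip(18,-8,11)=11, clip(15,-8,11)=11, clip(6,-8,11)=6, clip(21,-8,11)=11, clip(21,-8,11)=11 -> [11, 11, 11, 11, 6, 11, 11]
Stage 6 (OFFSET 3): 11+3=14, 11+3=14, 11+3=14, 11+3=14, 6+3=9, 11+3=14, 11+3=14 -> [14, 14, 14, 14, 9, 14, 14]
Output sum: 93

Answer: 93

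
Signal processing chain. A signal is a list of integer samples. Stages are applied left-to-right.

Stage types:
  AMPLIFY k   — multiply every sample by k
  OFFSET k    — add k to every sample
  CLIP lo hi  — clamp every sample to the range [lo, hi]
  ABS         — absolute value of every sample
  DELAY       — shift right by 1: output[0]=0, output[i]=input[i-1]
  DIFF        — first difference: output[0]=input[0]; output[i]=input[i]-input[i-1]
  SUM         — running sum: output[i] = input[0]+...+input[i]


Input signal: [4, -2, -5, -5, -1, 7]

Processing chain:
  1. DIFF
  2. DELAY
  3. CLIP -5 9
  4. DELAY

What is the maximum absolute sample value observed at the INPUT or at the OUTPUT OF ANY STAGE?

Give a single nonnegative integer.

Input: [4, -2, -5, -5, -1, 7] (max |s|=7)
Stage 1 (DIFF): s[0]=4, -2-4=-6, -5--2=-3, -5--5=0, -1--5=4, 7--1=8 -> [4, -6, -3, 0, 4, 8] (max |s|=8)
Stage 2 (DELAY): [0, 4, -6, -3, 0, 4] = [0, 4, -6, -3, 0, 4] -> [0, 4, -6, -3, 0, 4] (max |s|=6)
Stage 3 (CLIP -5 9): clip(0,-5,9)=0, clip(4,-5,9)=4, clip(-6,-5,9)=-5, clip(-3,-5,9)=-3, clip(0,-5,9)=0, clip(4,-5,9)=4 -> [0, 4, -5, -3, 0, 4] (max |s|=5)
Stage 4 (DELAY): [0, 0, 4, -5, -3, 0] = [0, 0, 4, -5, -3, 0] -> [0, 0, 4, -5, -3, 0] (max |s|=5)
Overall max amplitude: 8

Answer: 8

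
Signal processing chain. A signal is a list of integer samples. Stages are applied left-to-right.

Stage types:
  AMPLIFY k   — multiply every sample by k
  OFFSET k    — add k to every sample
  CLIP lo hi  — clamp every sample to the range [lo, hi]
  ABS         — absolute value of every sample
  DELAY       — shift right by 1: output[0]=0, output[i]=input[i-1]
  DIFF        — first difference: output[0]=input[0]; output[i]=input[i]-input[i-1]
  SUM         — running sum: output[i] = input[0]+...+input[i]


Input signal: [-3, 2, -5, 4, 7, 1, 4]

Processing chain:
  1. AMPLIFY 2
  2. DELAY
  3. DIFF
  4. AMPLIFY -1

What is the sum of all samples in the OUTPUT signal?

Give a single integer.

Answer: -2

Derivation:
Input: [-3, 2, -5, 4, 7, 1, 4]
Stage 1 (AMPLIFY 2): -3*2=-6, 2*2=4, -5*2=-10, 4*2=8, 7*2=14, 1*2=2, 4*2=8 -> [-6, 4, -10, 8, 14, 2, 8]
Stage 2 (DELAY): [0, -6, 4, -10, 8, 14, 2] = [0, -6, 4, -10, 8, 14, 2] -> [0, -6, 4, -10, 8, 14, 2]
Stage 3 (DIFF): s[0]=0, -6-0=-6, 4--6=10, -10-4=-14, 8--10=18, 14-8=6, 2-14=-12 -> [0, -6, 10, -14, 18, 6, -12]
Stage 4 (AMPLIFY -1): 0*-1=0, -6*-1=6, 10*-1=-10, -14*-1=14, 18*-1=-18, 6*-1=-6, -12*-1=12 -> [0, 6, -10, 14, -18, -6, 12]
Output sum: -2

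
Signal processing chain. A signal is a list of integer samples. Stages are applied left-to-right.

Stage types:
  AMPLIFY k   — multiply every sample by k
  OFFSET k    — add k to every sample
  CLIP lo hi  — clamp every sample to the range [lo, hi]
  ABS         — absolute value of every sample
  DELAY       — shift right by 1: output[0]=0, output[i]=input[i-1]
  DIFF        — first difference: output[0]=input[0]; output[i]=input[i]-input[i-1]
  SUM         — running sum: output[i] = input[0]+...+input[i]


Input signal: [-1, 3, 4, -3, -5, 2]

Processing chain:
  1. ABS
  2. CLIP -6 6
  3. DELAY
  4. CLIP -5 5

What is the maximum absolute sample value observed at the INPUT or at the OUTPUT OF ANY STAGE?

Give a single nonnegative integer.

Input: [-1, 3, 4, -3, -5, 2] (max |s|=5)
Stage 1 (ABS): |-1|=1, |3|=3, |4|=4, |-3|=3, |-5|=5, |2|=2 -> [1, 3, 4, 3, 5, 2] (max |s|=5)
Stage 2 (CLIP -6 6): clip(1,-6,6)=1, clip(3,-6,6)=3, clip(4,-6,6)=4, clip(3,-6,6)=3, clip(5,-6,6)=5, clip(2,-6,6)=2 -> [1, 3, 4, 3, 5, 2] (max |s|=5)
Stage 3 (DELAY): [0, 1, 3, 4, 3, 5] = [0, 1, 3, 4, 3, 5] -> [0, 1, 3, 4, 3, 5] (max |s|=5)
Stage 4 (CLIP -5 5): clip(0,-5,5)=0, clip(1,-5,5)=1, clip(3,-5,5)=3, clip(4,-5,5)=4, clip(3,-5,5)=3, clip(5,-5,5)=5 -> [0, 1, 3, 4, 3, 5] (max |s|=5)
Overall max amplitude: 5

Answer: 5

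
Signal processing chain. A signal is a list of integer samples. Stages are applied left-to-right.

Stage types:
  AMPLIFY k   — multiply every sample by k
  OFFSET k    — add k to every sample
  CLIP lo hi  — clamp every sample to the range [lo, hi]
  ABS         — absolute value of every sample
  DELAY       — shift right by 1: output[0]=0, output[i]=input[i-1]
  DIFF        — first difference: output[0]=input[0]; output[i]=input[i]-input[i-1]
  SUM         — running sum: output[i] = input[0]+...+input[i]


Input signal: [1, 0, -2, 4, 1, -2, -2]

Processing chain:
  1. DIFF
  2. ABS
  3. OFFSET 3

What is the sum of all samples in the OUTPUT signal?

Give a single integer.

Input: [1, 0, -2, 4, 1, -2, -2]
Stage 1 (DIFF): s[0]=1, 0-1=-1, -2-0=-2, 4--2=6, 1-4=-3, -2-1=-3, -2--2=0 -> [1, -1, -2, 6, -3, -3, 0]
Stage 2 (ABS): |1|=1, |-1|=1, |-2|=2, |6|=6, |-3|=3, |-3|=3, |0|=0 -> [1, 1, 2, 6, 3, 3, 0]
Stage 3 (OFFSET 3): 1+3=4, 1+3=4, 2+3=5, 6+3=9, 3+3=6, 3+3=6, 0+3=3 -> [4, 4, 5, 9, 6, 6, 3]
Output sum: 37

Answer: 37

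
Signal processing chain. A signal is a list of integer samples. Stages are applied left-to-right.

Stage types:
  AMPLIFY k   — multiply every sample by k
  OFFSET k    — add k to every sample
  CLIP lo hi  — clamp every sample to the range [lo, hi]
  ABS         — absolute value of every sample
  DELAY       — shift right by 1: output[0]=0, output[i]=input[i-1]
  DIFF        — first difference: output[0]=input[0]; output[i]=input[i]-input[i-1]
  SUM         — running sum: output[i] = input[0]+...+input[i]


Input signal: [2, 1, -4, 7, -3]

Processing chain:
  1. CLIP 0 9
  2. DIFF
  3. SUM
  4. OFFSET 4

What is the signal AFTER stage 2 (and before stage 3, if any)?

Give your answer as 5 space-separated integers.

Answer: 2 -1 -1 7 -7

Derivation:
Input: [2, 1, -4, 7, -3]
Stage 1 (CLIP 0 9): clip(2,0,9)=2, clip(1,0,9)=1, clip(-4,0,9)=0, clip(7,0,9)=7, clip(-3,0,9)=0 -> [2, 1, 0, 7, 0]
Stage 2 (DIFF): s[0]=2, 1-2=-1, 0-1=-1, 7-0=7, 0-7=-7 -> [2, -1, -1, 7, -7]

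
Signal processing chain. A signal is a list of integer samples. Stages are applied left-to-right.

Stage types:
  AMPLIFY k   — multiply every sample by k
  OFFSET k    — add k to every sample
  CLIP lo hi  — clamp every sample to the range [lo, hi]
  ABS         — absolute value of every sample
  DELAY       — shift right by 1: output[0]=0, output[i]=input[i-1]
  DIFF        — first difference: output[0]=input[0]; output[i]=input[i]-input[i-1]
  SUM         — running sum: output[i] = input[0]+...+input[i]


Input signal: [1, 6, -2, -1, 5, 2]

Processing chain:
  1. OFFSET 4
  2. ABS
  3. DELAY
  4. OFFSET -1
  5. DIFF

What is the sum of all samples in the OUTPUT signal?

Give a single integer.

Answer: 8

Derivation:
Input: [1, 6, -2, -1, 5, 2]
Stage 1 (OFFSET 4): 1+4=5, 6+4=10, -2+4=2, -1+4=3, 5+4=9, 2+4=6 -> [5, 10, 2, 3, 9, 6]
Stage 2 (ABS): |5|=5, |10|=10, |2|=2, |3|=3, |9|=9, |6|=6 -> [5, 10, 2, 3, 9, 6]
Stage 3 (DELAY): [0, 5, 10, 2, 3, 9] = [0, 5, 10, 2, 3, 9] -> [0, 5, 10, 2, 3, 9]
Stage 4 (OFFSET -1): 0+-1=-1, 5+-1=4, 10+-1=9, 2+-1=1, 3+-1=2, 9+-1=8 -> [-1, 4, 9, 1, 2, 8]
Stage 5 (DIFF): s[0]=-1, 4--1=5, 9-4=5, 1-9=-8, 2-1=1, 8-2=6 -> [-1, 5, 5, -8, 1, 6]
Output sum: 8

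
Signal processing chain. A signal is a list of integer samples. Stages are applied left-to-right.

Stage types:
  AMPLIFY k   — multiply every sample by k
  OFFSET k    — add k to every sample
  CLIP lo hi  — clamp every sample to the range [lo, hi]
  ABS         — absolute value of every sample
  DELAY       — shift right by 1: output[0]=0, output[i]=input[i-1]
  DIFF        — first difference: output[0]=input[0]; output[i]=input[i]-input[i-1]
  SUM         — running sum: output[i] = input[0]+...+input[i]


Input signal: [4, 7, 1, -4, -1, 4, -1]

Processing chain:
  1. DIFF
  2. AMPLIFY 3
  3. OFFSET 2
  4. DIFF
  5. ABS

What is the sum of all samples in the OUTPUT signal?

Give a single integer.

Answer: 107

Derivation:
Input: [4, 7, 1, -4, -1, 4, -1]
Stage 1 (DIFF): s[0]=4, 7-4=3, 1-7=-6, -4-1=-5, -1--4=3, 4--1=5, -1-4=-5 -> [4, 3, -6, -5, 3, 5, -5]
Stage 2 (AMPLIFY 3): 4*3=12, 3*3=9, -6*3=-18, -5*3=-15, 3*3=9, 5*3=15, -5*3=-15 -> [12, 9, -18, -15, 9, 15, -15]
Stage 3 (OFFSET 2): 12+2=14, 9+2=11, -18+2=-16, -15+2=-13, 9+2=11, 15+2=17, -15+2=-13 -> [14, 11, -16, -13, 11, 17, -13]
Stage 4 (DIFF): s[0]=14, 11-14=-3, -16-11=-27, -13--16=3, 11--13=24, 17-11=6, -13-17=-30 -> [14, -3, -27, 3, 24, 6, -30]
Stage 5 (ABS): |14|=14, |-3|=3, |-27|=27, |3|=3, |24|=24, |6|=6, |-30|=30 -> [14, 3, 27, 3, 24, 6, 30]
Output sum: 107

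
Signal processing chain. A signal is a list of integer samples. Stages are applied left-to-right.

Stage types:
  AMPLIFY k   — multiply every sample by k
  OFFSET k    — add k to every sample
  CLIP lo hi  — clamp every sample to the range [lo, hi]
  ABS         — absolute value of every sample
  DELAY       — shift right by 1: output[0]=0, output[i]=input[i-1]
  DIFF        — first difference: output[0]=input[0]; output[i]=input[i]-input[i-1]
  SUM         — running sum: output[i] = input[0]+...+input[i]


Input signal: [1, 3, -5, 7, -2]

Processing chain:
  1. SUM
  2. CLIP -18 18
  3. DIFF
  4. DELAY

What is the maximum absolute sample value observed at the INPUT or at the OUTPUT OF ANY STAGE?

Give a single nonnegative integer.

Input: [1, 3, -5, 7, -2] (max |s|=7)
Stage 1 (SUM): sum[0..0]=1, sum[0..1]=4, sum[0..2]=-1, sum[0..3]=6, sum[0..4]=4 -> [1, 4, -1, 6, 4] (max |s|=6)
Stage 2 (CLIP -18 18): clip(1,-18,18)=1, clip(4,-18,18)=4, clip(-1,-18,18)=-1, clip(6,-18,18)=6, clip(4,-18,18)=4 -> [1, 4, -1, 6, 4] (max |s|=6)
Stage 3 (DIFF): s[0]=1, 4-1=3, -1-4=-5, 6--1=7, 4-6=-2 -> [1, 3, -5, 7, -2] (max |s|=7)
Stage 4 (DELAY): [0, 1, 3, -5, 7] = [0, 1, 3, -5, 7] -> [0, 1, 3, -5, 7] (max |s|=7)
Overall max amplitude: 7

Answer: 7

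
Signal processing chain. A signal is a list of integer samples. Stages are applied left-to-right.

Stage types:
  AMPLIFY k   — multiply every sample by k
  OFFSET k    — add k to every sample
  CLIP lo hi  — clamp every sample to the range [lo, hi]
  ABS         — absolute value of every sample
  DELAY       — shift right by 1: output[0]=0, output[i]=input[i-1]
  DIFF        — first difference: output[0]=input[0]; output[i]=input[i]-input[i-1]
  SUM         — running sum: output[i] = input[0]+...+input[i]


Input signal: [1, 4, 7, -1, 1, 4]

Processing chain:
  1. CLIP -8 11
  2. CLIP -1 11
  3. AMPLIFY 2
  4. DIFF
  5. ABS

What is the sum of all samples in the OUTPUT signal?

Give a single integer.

Input: [1, 4, 7, -1, 1, 4]
Stage 1 (CLIP -8 11): clip(1,-8,11)=1, clip(4,-8,11)=4, clip(7,-8,11)=7, clip(-1,-8,11)=-1, clip(1,-8,11)=1, clip(4,-8,11)=4 -> [1, 4, 7, -1, 1, 4]
Stage 2 (CLIP -1 11): clip(1,-1,11)=1, clip(4,-1,11)=4, clip(7,-1,11)=7, clip(-1,-1,11)=-1, clip(1,-1,11)=1, clip(4,-1,11)=4 -> [1, 4, 7, -1, 1, 4]
Stage 3 (AMPLIFY 2): 1*2=2, 4*2=8, 7*2=14, -1*2=-2, 1*2=2, 4*2=8 -> [2, 8, 14, -2, 2, 8]
Stage 4 (DIFF): s[0]=2, 8-2=6, 14-8=6, -2-14=-16, 2--2=4, 8-2=6 -> [2, 6, 6, -16, 4, 6]
Stage 5 (ABS): |2|=2, |6|=6, |6|=6, |-16|=16, |4|=4, |6|=6 -> [2, 6, 6, 16, 4, 6]
Output sum: 40

Answer: 40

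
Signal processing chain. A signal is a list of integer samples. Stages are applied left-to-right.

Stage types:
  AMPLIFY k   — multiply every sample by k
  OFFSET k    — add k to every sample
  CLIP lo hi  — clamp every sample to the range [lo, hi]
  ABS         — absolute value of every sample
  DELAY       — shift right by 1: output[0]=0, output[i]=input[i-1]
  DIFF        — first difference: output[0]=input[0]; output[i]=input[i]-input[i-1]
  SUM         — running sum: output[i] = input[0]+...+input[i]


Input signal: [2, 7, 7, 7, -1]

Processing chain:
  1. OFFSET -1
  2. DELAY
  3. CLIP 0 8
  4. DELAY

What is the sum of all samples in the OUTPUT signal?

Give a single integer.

Input: [2, 7, 7, 7, -1]
Stage 1 (OFFSET -1): 2+-1=1, 7+-1=6, 7+-1=6, 7+-1=6, -1+-1=-2 -> [1, 6, 6, 6, -2]
Stage 2 (DELAY): [0, 1, 6, 6, 6] = [0, 1, 6, 6, 6] -> [0, 1, 6, 6, 6]
Stage 3 (CLIP 0 8): clip(0,0,8)=0, clip(1,0,8)=1, clip(6,0,8)=6, clip(6,0,8)=6, clip(6,0,8)=6 -> [0, 1, 6, 6, 6]
Stage 4 (DELAY): [0, 0, 1, 6, 6] = [0, 0, 1, 6, 6] -> [0, 0, 1, 6, 6]
Output sum: 13

Answer: 13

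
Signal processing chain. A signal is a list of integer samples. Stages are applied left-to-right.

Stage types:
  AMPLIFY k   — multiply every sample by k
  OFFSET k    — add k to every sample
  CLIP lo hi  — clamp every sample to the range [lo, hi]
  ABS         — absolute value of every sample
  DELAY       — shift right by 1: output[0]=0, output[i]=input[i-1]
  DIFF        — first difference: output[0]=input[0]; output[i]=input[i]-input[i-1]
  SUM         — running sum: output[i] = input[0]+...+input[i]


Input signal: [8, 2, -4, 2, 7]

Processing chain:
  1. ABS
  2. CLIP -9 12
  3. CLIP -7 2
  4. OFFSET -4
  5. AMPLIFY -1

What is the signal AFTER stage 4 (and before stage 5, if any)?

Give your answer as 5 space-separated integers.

Answer: -2 -2 -2 -2 -2

Derivation:
Input: [8, 2, -4, 2, 7]
Stage 1 (ABS): |8|=8, |2|=2, |-4|=4, |2|=2, |7|=7 -> [8, 2, 4, 2, 7]
Stage 2 (CLIP -9 12): clip(8,-9,12)=8, clip(2,-9,12)=2, clip(4,-9,12)=4, clip(2,-9,12)=2, clip(7,-9,12)=7 -> [8, 2, 4, 2, 7]
Stage 3 (CLIP -7 2): clip(8,-7,2)=2, clip(2,-7,2)=2, clip(4,-7,2)=2, clip(2,-7,2)=2, clip(7,-7,2)=2 -> [2, 2, 2, 2, 2]
Stage 4 (OFFSET -4): 2+-4=-2, 2+-4=-2, 2+-4=-2, 2+-4=-2, 2+-4=-2 -> [-2, -2, -2, -2, -2]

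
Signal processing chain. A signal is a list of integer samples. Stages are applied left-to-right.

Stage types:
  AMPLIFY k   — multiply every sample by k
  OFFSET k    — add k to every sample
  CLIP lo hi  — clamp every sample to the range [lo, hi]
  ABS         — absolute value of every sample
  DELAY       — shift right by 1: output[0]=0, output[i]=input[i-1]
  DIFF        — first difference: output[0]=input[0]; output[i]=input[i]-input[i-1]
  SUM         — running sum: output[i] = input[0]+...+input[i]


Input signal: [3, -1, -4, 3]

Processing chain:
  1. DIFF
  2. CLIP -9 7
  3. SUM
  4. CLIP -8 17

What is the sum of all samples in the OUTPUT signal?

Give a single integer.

Input: [3, -1, -4, 3]
Stage 1 (DIFF): s[0]=3, -1-3=-4, -4--1=-3, 3--4=7 -> [3, -4, -3, 7]
Stage 2 (CLIP -9 7): clip(3,-9,7)=3, clip(-4,-9,7)=-4, clip(-3,-9,7)=-3, clip(7,-9,7)=7 -> [3, -4, -3, 7]
Stage 3 (SUM): sum[0..0]=3, sum[0..1]=-1, sum[0..2]=-4, sum[0..3]=3 -> [3, -1, -4, 3]
Stage 4 (CLIP -8 17): clip(3,-8,17)=3, clip(-1,-8,17)=-1, clip(-4,-8,17)=-4, clip(3,-8,17)=3 -> [3, -1, -4, 3]
Output sum: 1

Answer: 1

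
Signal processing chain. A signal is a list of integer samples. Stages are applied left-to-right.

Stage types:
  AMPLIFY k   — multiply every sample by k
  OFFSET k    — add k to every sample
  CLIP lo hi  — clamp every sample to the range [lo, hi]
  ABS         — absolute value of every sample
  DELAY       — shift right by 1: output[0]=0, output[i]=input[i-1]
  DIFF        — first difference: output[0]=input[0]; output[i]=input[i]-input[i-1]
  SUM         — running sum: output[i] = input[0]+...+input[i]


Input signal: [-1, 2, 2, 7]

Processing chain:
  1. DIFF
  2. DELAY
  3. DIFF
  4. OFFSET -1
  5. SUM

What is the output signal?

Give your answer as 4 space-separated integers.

Input: [-1, 2, 2, 7]
Stage 1 (DIFF): s[0]=-1, 2--1=3, 2-2=0, 7-2=5 -> [-1, 3, 0, 5]
Stage 2 (DELAY): [0, -1, 3, 0] = [0, -1, 3, 0] -> [0, -1, 3, 0]
Stage 3 (DIFF): s[0]=0, -1-0=-1, 3--1=4, 0-3=-3 -> [0, -1, 4, -3]
Stage 4 (OFFSET -1): 0+-1=-1, -1+-1=-2, 4+-1=3, -3+-1=-4 -> [-1, -2, 3, -4]
Stage 5 (SUM): sum[0..0]=-1, sum[0..1]=-3, sum[0..2]=0, sum[0..3]=-4 -> [-1, -3, 0, -4]

Answer: -1 -3 0 -4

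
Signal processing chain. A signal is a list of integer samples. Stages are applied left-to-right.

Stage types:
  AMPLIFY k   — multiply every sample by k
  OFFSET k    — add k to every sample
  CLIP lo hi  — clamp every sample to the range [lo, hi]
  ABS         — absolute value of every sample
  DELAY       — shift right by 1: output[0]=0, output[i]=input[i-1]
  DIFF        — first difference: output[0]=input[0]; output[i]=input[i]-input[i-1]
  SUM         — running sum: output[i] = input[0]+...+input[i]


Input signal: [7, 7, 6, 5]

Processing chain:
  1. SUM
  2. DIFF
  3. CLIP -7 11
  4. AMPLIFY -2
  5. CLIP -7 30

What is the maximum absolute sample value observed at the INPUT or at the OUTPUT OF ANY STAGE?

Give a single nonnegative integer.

Answer: 25

Derivation:
Input: [7, 7, 6, 5] (max |s|=7)
Stage 1 (SUM): sum[0..0]=7, sum[0..1]=14, sum[0..2]=20, sum[0..3]=25 -> [7, 14, 20, 25] (max |s|=25)
Stage 2 (DIFF): s[0]=7, 14-7=7, 20-14=6, 25-20=5 -> [7, 7, 6, 5] (max |s|=7)
Stage 3 (CLIP -7 11): clip(7,-7,11)=7, clip(7,-7,11)=7, clip(6,-7,11)=6, clip(5,-7,11)=5 -> [7, 7, 6, 5] (max |s|=7)
Stage 4 (AMPLIFY -2): 7*-2=-14, 7*-2=-14, 6*-2=-12, 5*-2=-10 -> [-14, -14, -12, -10] (max |s|=14)
Stage 5 (CLIP -7 30): clip(-14,-7,30)=-7, clip(-14,-7,30)=-7, clip(-12,-7,30)=-7, clip(-10,-7,30)=-7 -> [-7, -7, -7, -7] (max |s|=7)
Overall max amplitude: 25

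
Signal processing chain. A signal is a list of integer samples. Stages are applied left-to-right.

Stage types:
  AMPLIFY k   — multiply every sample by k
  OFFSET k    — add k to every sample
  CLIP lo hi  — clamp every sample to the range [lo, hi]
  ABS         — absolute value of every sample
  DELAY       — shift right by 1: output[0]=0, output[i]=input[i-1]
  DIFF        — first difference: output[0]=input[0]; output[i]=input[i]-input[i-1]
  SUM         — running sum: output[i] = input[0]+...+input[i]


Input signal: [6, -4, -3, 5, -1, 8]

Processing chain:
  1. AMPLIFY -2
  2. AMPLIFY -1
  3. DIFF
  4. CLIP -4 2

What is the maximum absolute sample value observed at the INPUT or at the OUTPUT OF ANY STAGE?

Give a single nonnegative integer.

Answer: 20

Derivation:
Input: [6, -4, -3, 5, -1, 8] (max |s|=8)
Stage 1 (AMPLIFY -2): 6*-2=-12, -4*-2=8, -3*-2=6, 5*-2=-10, -1*-2=2, 8*-2=-16 -> [-12, 8, 6, -10, 2, -16] (max |s|=16)
Stage 2 (AMPLIFY -1): -12*-1=12, 8*-1=-8, 6*-1=-6, -10*-1=10, 2*-1=-2, -16*-1=16 -> [12, -8, -6, 10, -2, 16] (max |s|=16)
Stage 3 (DIFF): s[0]=12, -8-12=-20, -6--8=2, 10--6=16, -2-10=-12, 16--2=18 -> [12, -20, 2, 16, -12, 18] (max |s|=20)
Stage 4 (CLIP -4 2): clip(12,-4,2)=2, clip(-20,-4,2)=-4, clip(2,-4,2)=2, clip(16,-4,2)=2, clip(-12,-4,2)=-4, clip(18,-4,2)=2 -> [2, -4, 2, 2, -4, 2] (max |s|=4)
Overall max amplitude: 20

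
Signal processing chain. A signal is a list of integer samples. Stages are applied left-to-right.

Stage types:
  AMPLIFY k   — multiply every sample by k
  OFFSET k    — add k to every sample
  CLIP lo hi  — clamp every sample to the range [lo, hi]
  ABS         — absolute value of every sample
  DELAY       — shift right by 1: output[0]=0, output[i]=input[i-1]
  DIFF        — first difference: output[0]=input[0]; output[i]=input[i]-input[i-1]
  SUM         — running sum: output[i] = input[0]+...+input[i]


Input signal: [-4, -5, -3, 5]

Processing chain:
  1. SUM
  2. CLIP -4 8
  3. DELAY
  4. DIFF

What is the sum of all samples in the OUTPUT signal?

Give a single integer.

Input: [-4, -5, -3, 5]
Stage 1 (SUM): sum[0..0]=-4, sum[0..1]=-9, sum[0..2]=-12, sum[0..3]=-7 -> [-4, -9, -12, -7]
Stage 2 (CLIP -4 8): clip(-4,-4,8)=-4, clip(-9,-4,8)=-4, clip(-12,-4,8)=-4, clip(-7,-4,8)=-4 -> [-4, -4, -4, -4]
Stage 3 (DELAY): [0, -4, -4, -4] = [0, -4, -4, -4] -> [0, -4, -4, -4]
Stage 4 (DIFF): s[0]=0, -4-0=-4, -4--4=0, -4--4=0 -> [0, -4, 0, 0]
Output sum: -4

Answer: -4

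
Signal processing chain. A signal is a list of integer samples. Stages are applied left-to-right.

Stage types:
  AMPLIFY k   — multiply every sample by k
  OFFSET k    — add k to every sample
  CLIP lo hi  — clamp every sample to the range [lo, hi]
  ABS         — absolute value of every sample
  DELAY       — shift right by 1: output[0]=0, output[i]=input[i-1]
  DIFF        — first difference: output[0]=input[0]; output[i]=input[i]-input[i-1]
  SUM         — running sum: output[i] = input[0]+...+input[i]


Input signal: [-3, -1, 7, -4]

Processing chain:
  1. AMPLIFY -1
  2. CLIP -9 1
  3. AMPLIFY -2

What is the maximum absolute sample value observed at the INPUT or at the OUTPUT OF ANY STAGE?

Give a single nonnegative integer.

Input: [-3, -1, 7, -4] (max |s|=7)
Stage 1 (AMPLIFY -1): -3*-1=3, -1*-1=1, 7*-1=-7, -4*-1=4 -> [3, 1, -7, 4] (max |s|=7)
Stage 2 (CLIP -9 1): clip(3,-9,1)=1, clip(1,-9,1)=1, clip(-7,-9,1)=-7, clip(4,-9,1)=1 -> [1, 1, -7, 1] (max |s|=7)
Stage 3 (AMPLIFY -2): 1*-2=-2, 1*-2=-2, -7*-2=14, 1*-2=-2 -> [-2, -2, 14, -2] (max |s|=14)
Overall max amplitude: 14

Answer: 14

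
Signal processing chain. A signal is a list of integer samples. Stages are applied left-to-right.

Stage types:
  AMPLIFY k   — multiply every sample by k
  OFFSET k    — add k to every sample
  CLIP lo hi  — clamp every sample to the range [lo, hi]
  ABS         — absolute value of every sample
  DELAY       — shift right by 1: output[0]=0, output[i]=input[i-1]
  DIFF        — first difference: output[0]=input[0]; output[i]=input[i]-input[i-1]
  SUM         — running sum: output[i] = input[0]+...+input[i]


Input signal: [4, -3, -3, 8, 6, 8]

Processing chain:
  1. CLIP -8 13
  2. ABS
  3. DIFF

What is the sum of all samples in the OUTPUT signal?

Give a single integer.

Input: [4, -3, -3, 8, 6, 8]
Stage 1 (CLIP -8 13): clip(4,-8,13)=4, clip(-3,-8,13)=-3, clip(-3,-8,13)=-3, clip(8,-8,13)=8, clip(6,-8,13)=6, clip(8,-8,13)=8 -> [4, -3, -3, 8, 6, 8]
Stage 2 (ABS): |4|=4, |-3|=3, |-3|=3, |8|=8, |6|=6, |8|=8 -> [4, 3, 3, 8, 6, 8]
Stage 3 (DIFF): s[0]=4, 3-4=-1, 3-3=0, 8-3=5, 6-8=-2, 8-6=2 -> [4, -1, 0, 5, -2, 2]
Output sum: 8

Answer: 8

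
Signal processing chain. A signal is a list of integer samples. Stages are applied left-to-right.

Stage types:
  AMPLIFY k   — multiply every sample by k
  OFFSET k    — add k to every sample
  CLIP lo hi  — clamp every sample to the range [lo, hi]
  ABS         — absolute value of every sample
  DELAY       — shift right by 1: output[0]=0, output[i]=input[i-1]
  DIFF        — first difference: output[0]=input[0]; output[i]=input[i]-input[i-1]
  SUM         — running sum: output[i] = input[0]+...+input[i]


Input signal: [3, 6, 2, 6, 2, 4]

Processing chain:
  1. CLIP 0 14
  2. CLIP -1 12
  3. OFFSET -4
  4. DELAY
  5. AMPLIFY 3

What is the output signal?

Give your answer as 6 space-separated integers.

Answer: 0 -3 6 -6 6 -6

Derivation:
Input: [3, 6, 2, 6, 2, 4]
Stage 1 (CLIP 0 14): clip(3,0,14)=3, clip(6,0,14)=6, clip(2,0,14)=2, clip(6,0,14)=6, clip(2,0,14)=2, clip(4,0,14)=4 -> [3, 6, 2, 6, 2, 4]
Stage 2 (CLIP -1 12): clip(3,-1,12)=3, clip(6,-1,12)=6, clip(2,-1,12)=2, clip(6,-1,12)=6, clip(2,-1,12)=2, clip(4,-1,12)=4 -> [3, 6, 2, 6, 2, 4]
Stage 3 (OFFSET -4): 3+-4=-1, 6+-4=2, 2+-4=-2, 6+-4=2, 2+-4=-2, 4+-4=0 -> [-1, 2, -2, 2, -2, 0]
Stage 4 (DELAY): [0, -1, 2, -2, 2, -2] = [0, -1, 2, -2, 2, -2] -> [0, -1, 2, -2, 2, -2]
Stage 5 (AMPLIFY 3): 0*3=0, -1*3=-3, 2*3=6, -2*3=-6, 2*3=6, -2*3=-6 -> [0, -3, 6, -6, 6, -6]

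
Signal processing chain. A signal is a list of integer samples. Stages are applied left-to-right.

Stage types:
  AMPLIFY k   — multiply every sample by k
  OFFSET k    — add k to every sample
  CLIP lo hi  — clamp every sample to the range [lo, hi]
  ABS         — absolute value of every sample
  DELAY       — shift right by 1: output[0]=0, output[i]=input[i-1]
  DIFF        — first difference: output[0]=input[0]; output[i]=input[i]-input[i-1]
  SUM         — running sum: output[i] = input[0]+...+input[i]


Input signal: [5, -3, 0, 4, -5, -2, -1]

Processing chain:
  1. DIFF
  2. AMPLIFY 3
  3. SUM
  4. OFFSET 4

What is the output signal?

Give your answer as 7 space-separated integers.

Answer: 19 -5 4 16 -11 -2 1

Derivation:
Input: [5, -3, 0, 4, -5, -2, -1]
Stage 1 (DIFF): s[0]=5, -3-5=-8, 0--3=3, 4-0=4, -5-4=-9, -2--5=3, -1--2=1 -> [5, -8, 3, 4, -9, 3, 1]
Stage 2 (AMPLIFY 3): 5*3=15, -8*3=-24, 3*3=9, 4*3=12, -9*3=-27, 3*3=9, 1*3=3 -> [15, -24, 9, 12, -27, 9, 3]
Stage 3 (SUM): sum[0..0]=15, sum[0..1]=-9, sum[0..2]=0, sum[0..3]=12, sum[0..4]=-15, sum[0..5]=-6, sum[0..6]=-3 -> [15, -9, 0, 12, -15, -6, -3]
Stage 4 (OFFSET 4): 15+4=19, -9+4=-5, 0+4=4, 12+4=16, -15+4=-11, -6+4=-2, -3+4=1 -> [19, -5, 4, 16, -11, -2, 1]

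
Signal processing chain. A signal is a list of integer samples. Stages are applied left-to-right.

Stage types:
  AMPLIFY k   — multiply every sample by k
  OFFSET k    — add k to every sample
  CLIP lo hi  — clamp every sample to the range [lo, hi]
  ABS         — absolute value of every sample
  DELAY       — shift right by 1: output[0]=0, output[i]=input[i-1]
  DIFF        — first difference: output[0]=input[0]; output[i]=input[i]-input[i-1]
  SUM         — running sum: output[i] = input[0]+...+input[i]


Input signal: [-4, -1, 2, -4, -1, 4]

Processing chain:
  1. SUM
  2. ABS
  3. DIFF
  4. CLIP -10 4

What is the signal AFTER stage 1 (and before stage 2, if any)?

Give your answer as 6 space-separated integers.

Input: [-4, -1, 2, -4, -1, 4]
Stage 1 (SUM): sum[0..0]=-4, sum[0..1]=-5, sum[0..2]=-3, sum[0..3]=-7, sum[0..4]=-8, sum[0..5]=-4 -> [-4, -5, -3, -7, -8, -4]

Answer: -4 -5 -3 -7 -8 -4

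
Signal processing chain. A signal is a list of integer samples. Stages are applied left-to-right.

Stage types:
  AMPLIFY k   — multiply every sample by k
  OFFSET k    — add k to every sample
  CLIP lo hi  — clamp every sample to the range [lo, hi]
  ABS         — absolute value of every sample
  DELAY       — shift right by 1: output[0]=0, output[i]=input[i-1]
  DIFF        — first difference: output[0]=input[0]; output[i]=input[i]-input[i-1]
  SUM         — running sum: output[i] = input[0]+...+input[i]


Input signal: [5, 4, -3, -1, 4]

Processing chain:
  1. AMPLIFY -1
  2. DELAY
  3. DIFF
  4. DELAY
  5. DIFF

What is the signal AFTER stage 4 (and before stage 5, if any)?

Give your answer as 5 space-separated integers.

Answer: 0 0 -5 1 7

Derivation:
Input: [5, 4, -3, -1, 4]
Stage 1 (AMPLIFY -1): 5*-1=-5, 4*-1=-4, -3*-1=3, -1*-1=1, 4*-1=-4 -> [-5, -4, 3, 1, -4]
Stage 2 (DELAY): [0, -5, -4, 3, 1] = [0, -5, -4, 3, 1] -> [0, -5, -4, 3, 1]
Stage 3 (DIFF): s[0]=0, -5-0=-5, -4--5=1, 3--4=7, 1-3=-2 -> [0, -5, 1, 7, -2]
Stage 4 (DELAY): [0, 0, -5, 1, 7] = [0, 0, -5, 1, 7] -> [0, 0, -5, 1, 7]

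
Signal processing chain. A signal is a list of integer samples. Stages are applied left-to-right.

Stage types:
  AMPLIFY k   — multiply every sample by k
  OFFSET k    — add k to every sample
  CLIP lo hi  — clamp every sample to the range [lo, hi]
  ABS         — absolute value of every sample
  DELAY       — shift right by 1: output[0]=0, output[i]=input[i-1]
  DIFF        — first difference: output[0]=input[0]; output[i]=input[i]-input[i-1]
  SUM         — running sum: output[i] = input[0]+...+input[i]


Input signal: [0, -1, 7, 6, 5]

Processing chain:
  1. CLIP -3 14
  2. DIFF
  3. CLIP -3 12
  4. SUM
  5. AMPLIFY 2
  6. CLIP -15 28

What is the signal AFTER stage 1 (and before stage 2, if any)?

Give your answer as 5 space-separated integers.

Answer: 0 -1 7 6 5

Derivation:
Input: [0, -1, 7, 6, 5]
Stage 1 (CLIP -3 14): clip(0,-3,14)=0, clip(-1,-3,14)=-1, clip(7,-3,14)=7, clip(6,-3,14)=6, clip(5,-3,14)=5 -> [0, -1, 7, 6, 5]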